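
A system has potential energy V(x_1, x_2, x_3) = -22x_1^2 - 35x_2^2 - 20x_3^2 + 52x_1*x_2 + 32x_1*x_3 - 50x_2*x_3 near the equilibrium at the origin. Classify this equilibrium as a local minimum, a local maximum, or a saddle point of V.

The Hessian at the origin is H = [[-44, 52, 32], [52, -70, -50], [32, -50, -40]].
Row-reducing H symmetrically gives the diagonal entries -44, -94/11, 30/47.
That gives 1 positive, 2 negative pivots.
H is indefinite, so the origin is a saddle point.

saddle point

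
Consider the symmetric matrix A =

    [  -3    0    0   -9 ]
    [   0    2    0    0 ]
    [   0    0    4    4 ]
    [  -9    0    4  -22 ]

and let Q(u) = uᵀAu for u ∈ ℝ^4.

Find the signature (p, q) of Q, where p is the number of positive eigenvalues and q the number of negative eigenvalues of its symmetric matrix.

Applying the same elementary operations to the rows and columns of A produces a congruent diagonal matrix with entries -3, 2, 4, 1.
That gives 3 positive, 1 negative pivots.

(3, 1)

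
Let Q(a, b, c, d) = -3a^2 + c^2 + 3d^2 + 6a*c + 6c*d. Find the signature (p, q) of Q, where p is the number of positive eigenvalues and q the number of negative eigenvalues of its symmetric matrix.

The associated matrix is A = [[-3, 0, 3, 0], [0, 0, 0, 0], [3, 0, 1, 3], [0, 0, 3, 3]].
Symmetric row and column elimination reduces A to a congruent diagonal form with pivots -3, 0, 4, 3/4.
So there are 2 positive, 1 negative, 1 zero pivots.

(2, 1)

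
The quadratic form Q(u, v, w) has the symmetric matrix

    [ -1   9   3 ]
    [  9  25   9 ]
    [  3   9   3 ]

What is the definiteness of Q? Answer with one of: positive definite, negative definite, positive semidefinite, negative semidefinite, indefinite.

Row-reducing A symmetrically gives the diagonal entries -1, 106, -12/53.
Counting signs: 1 positive, 2 negative.
Hence Q is indefinite.

indefinite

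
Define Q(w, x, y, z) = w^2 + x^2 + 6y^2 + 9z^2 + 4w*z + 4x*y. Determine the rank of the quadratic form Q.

4

The associated matrix is A = [[1, 0, 0, 2], [0, 1, 2, 0], [0, 2, 6, 0], [2, 0, 0, 9]].
Congruent diagonalization of A (simultaneous row and column reduction) yields pivots 1, 1, 2, 5.
That gives 4 positive pivots.
The rank is the number of nonzero pivots: 4.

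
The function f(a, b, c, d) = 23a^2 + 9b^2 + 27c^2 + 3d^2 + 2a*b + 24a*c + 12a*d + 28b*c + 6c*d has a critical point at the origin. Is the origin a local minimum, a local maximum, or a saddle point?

The Hessian at the origin is H = [[46, 2, 24, 12], [2, 18, 28, 0], [24, 28, 54, 6], [12, 0, 6, 6]].
An LDLᵀ factorisation of H has diagonal entries 46, 412/23, 94/103, 120/47.
That gives 4 positive pivots.
H is positive definite, so the origin is a strict local minimum.

local minimum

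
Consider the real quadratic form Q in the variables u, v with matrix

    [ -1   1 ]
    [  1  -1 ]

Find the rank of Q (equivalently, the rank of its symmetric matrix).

Symmetric row and column elimination reduces A to a congruent diagonal form with pivots -1, 0.
So there are 1 negative, 1 zero pivots.
The rank is the number of nonzero pivots: 1.

1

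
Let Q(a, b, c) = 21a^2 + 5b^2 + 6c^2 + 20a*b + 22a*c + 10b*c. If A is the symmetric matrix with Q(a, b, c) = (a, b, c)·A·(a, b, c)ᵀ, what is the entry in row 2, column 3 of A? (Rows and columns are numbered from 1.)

5

The coefficient of b·c in Q is 10. For a symmetric A this equals A[2,3] + A[3,2] = 2·A[2,3].
So A[2,3] = 10/2 = 5.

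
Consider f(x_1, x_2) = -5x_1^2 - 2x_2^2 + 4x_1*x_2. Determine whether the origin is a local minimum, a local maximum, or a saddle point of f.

The Hessian at the origin is H = [[-10, 4], [4, -4]].
det H = -10·-4 − (4)² = 24 > 0 and H[1,1] = -10 < 0, so H is negative definite.
Therefore the origin is a local maximum.

local maximum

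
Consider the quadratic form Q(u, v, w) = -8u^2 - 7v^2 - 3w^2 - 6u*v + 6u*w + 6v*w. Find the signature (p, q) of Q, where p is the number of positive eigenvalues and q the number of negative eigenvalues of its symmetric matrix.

(0, 3)

Write A = [[-8, -3, 3], [-3, -7, 3], [3, 3, -3]].
Symmetric row and column elimination reduces A to a congruent diagonal form with pivots -8, -47/8, -60/47.
Counting signs: 3 negative.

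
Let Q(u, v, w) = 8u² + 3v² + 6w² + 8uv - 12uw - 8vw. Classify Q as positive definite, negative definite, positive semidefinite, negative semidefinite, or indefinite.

The symmetric matrix of Q is A = [[8, 4, -6], [4, 3, -4], [-6, -4, 6]].
Leading principal minors: Δ_1 = 8, Δ_2 = 8, Δ_3 = 4.
All leading principal minors are positive, so by Sylvester's criterion Q is positive definite.

positive definite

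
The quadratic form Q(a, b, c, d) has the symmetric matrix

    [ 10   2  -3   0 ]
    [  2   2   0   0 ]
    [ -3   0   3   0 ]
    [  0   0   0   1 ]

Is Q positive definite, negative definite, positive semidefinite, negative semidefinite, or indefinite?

positive definite

Applying the same elementary operations to the rows and columns of A produces a congruent diagonal matrix with entries 10, 8/5, 15/8, 1.
So there are 4 positive pivots.
Hence Q is positive definite.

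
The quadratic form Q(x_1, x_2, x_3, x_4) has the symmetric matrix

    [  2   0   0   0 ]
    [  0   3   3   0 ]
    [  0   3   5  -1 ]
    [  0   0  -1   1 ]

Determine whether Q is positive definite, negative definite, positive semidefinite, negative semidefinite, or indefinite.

Leading principal minors: Δ_1 = 2, Δ_2 = 6, Δ_3 = 12, Δ_4 = 6.
All leading principal minors are positive, so by Sylvester's criterion Q is positive definite.

positive definite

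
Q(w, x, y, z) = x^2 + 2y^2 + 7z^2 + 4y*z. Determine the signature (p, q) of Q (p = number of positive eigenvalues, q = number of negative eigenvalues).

(3, 0)

Write A = [[0, 0, 0, 0], [0, 1, 0, 0], [0, 0, 2, 2], [0, 0, 2, 7]].
Congruent diagonalization of A (simultaneous row and column reduction) yields pivots 0, 1, 2, 5.
So there are 3 positive, 1 zero pivots.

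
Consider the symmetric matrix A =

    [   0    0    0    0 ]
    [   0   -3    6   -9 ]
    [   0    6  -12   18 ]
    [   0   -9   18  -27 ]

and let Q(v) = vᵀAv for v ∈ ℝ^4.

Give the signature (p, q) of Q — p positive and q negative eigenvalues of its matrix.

(0, 1)

Congruent diagonalization of A (simultaneous row and column reduction) yields pivots 0, -3, 0, 0.
Counting signs: 1 negative, 3 zero.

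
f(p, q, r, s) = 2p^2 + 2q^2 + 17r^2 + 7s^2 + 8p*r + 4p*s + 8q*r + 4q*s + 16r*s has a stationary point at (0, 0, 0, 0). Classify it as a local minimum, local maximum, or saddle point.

The Hessian at the origin is H = [[4, 0, 8, 4], [0, 4, 8, 4], [8, 8, 34, 16], [4, 4, 16, 14]].
Row-reducing H symmetrically gives the diagonal entries 4, 4, 2, 6.
Counting signs: 4 positive.
H is positive definite, so the origin is a strict local minimum.

local minimum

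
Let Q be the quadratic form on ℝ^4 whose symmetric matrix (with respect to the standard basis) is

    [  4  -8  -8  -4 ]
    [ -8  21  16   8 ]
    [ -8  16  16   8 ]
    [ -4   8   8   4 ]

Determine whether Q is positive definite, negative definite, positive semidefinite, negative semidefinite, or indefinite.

positive semidefinite

Applying the same elementary operations to the rows and columns of A produces a congruent diagonal matrix with entries 4, 5, 0, 0.
That gives 2 positive, 2 zero pivots.
Hence Q is positive semidefinite.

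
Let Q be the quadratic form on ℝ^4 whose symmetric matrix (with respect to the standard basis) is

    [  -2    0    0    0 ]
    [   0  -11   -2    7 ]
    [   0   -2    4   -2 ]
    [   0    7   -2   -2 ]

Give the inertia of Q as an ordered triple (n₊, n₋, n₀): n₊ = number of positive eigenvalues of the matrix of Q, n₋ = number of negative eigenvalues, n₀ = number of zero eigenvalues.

(1, 2, 1)

Congruent diagonalization of A (simultaneous row and column reduction) yields pivots -2, -11, 48/11, 0.
So there are 1 positive, 2 negative, 1 zero pivots.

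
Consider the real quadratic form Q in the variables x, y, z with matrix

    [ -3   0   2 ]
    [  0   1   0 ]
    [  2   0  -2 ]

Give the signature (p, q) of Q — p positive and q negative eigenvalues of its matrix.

Applying the same elementary operations to the rows and columns of A produces a congruent diagonal matrix with entries -3, 1, -2/3.
That gives 1 positive, 2 negative pivots.

(1, 2)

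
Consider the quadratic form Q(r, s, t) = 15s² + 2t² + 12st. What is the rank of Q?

2

The symmetric matrix is A = [[0, 0, 0], [0, 15, 6], [0, 6, 2]].
Applying the same elementary operations to the rows and columns of A produces a congruent diagonal matrix with entries 0, 15, -2/5.
Counting signs: 1 positive, 1 negative, 1 zero.
The rank is the number of nonzero pivots: 2.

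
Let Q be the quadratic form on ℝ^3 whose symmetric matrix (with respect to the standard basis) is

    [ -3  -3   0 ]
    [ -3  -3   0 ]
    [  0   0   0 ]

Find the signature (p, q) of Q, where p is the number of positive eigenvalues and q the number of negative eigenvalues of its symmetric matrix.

(0, 1)

Congruent diagonalization of A (simultaneous row and column reduction) yields pivots -3, 0, 0.
Counting signs: 1 negative, 2 zero.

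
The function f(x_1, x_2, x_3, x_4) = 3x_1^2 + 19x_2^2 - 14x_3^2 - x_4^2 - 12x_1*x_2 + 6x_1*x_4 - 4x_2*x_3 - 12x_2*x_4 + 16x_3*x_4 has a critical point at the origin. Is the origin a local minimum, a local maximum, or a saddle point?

saddle point

The Hessian at the origin is H = [[6, -12, 0, 6], [-12, 38, -4, -12], [0, -4, -28, 16], [6, -12, 16, -2]].
Congruent diagonalization of H (simultaneous row and column reduction) yields pivots 6, 14, -204/7, 40/51.
So there are 3 positive, 1 negative pivots.
H is indefinite, so the origin is a saddle point.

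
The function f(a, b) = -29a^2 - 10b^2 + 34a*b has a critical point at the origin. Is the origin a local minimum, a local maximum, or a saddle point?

The Hessian at the origin is H = [[-58, 34], [34, -20]].
det H = -58·-20 − (34)² = 4 > 0 and H[1,1] = -58 < 0, so H is negative definite.
Therefore the origin is a local maximum.

local maximum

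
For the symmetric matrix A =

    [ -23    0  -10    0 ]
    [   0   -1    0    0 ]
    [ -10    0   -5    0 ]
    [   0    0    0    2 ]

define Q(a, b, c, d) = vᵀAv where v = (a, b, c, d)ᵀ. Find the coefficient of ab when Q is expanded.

0

The coefficient of ab is A[1,2] + A[2,1] = 2·0 = 0.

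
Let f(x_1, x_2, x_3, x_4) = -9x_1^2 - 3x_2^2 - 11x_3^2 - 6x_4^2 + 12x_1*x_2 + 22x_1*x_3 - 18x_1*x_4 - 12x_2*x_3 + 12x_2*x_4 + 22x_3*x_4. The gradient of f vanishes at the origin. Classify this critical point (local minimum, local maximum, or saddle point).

The Hessian at the origin is H = [[-18, 12, 22, -18], [12, -6, -12, 12], [22, -12, -22, 22], [-18, 12, 22, -12]].
Congruent diagonalization of H (simultaneous row and column reduction) yields pivots -18, 2, 4/3, 6.
So there are 3 positive, 1 negative pivots.
H is indefinite, so the origin is a saddle point.

saddle point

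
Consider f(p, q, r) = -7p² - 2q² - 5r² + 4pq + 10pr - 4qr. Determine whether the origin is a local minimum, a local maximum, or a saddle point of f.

local maximum

The Hessian at the origin is H = [[-14, 4, 10], [4, -4, -4], [10, -4, -10]].
Row-reducing H symmetrically gives the diagonal entries -14, -20/7, -12/5.
Counting signs: 3 negative.
H is negative definite, so the origin is a strict local maximum.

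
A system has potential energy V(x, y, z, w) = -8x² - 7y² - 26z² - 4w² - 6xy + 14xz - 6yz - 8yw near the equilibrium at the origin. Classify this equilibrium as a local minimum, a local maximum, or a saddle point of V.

local maximum

The Hessian at the origin is H = [[-16, -6, 14, 0], [-6, -14, -6, -8], [14, -6, -52, 0], [0, -8, 0, -8]].
Congruent diagonalization of H (simultaneous row and column reduction) yields pivots -16, -47/4, -1362/47, -120/227.
So there are 4 negative pivots.
H is negative definite, so the origin is a strict local maximum.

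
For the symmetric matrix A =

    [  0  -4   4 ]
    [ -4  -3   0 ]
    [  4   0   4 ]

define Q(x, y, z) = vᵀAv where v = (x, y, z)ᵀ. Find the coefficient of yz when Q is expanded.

0

The coefficient of yz is A[2,3] + A[3,2] = 2·0 = 0.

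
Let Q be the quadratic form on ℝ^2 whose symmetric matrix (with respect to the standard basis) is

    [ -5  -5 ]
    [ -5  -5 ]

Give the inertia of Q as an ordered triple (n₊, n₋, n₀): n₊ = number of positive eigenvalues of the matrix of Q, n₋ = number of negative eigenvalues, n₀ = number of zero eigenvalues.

(0, 1, 1)

Symmetric row and column elimination reduces A to a congruent diagonal form with pivots -5, 0.
So there are 1 negative, 1 zero pivots.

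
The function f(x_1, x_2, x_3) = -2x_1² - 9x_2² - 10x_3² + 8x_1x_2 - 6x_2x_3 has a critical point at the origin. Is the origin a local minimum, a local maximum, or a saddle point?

The Hessian at the origin is H = [[-4, 8, 0], [8, -18, -6], [0, -6, -20]].
An LDLᵀ factorisation of H has diagonal entries -4, -2, -2.
Counting signs: 3 negative.
H is negative definite, so the origin is a strict local maximum.

local maximum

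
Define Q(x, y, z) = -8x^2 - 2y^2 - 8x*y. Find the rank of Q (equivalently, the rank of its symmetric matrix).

1

Write A = [[-8, -4, 0], [-4, -2, 0], [0, 0, 0]].
Applying the same elementary operations to the rows and columns of A produces a congruent diagonal matrix with entries -8, 0, 0.
That gives 1 negative, 2 zero pivots.
The rank is the number of nonzero pivots: 1.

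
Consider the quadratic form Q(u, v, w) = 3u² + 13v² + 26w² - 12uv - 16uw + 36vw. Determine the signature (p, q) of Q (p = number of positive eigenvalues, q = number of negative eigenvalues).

(3, 0)

The symmetric matrix is A = [[3, -6, -8], [-6, 13, 18], [-8, 18, 26]].
Row-reducing A symmetrically gives the diagonal entries 3, 1, 2/3.
So there are 3 positive pivots.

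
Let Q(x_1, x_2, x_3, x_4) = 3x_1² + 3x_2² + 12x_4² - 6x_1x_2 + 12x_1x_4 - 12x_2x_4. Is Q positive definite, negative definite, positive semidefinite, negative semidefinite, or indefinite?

The associated matrix is A = [[3, -3, 0, 6], [-3, 3, 0, -6], [0, 0, 0, 0], [6, -6, 0, 12]].
Row-reducing A symmetrically gives the diagonal entries 3, 0, 0, 0.
Counting signs: 1 positive, 3 zero.
Hence Q is positive semidefinite.

positive semidefinite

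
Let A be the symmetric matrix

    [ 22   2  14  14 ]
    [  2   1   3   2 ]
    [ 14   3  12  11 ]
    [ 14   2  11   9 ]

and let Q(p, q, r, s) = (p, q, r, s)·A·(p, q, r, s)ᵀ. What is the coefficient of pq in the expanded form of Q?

4

The coefficient of pq is A[1,2] + A[2,1] = 2·2 = 4.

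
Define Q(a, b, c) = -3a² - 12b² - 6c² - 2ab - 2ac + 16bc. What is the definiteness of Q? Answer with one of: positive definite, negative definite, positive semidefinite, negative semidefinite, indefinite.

Write A = [[-3, -1, -1], [-1, -12, 8], [-1, 8, -6]].
Applying the same elementary operations to the rows and columns of A produces a congruent diagonal matrix with entries -3, -35/3, 2/7.
Counting signs: 1 positive, 2 negative.
Hence Q is indefinite.

indefinite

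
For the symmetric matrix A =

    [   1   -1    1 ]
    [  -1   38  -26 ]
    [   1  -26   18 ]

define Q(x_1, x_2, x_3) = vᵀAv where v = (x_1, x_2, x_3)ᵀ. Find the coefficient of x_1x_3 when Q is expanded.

The coefficient of x_1x_3 is A[1,3] + A[3,1] = 2·1 = 2.

2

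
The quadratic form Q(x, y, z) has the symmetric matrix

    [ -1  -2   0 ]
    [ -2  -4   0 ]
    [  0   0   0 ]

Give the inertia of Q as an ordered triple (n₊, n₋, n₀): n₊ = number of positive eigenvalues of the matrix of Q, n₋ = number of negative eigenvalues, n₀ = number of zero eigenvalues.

(0, 1, 2)

Congruent diagonalization of A (simultaneous row and column reduction) yields pivots -1, 0, 0.
Counting signs: 1 negative, 2 zero.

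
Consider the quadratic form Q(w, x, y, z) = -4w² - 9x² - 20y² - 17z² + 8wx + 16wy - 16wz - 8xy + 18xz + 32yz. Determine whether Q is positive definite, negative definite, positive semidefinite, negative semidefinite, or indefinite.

negative semidefinite

Write A = [[-4, 4, 8, -8], [4, -9, -4, 9], [8, -4, -20, 16], [-8, 9, 16, -17]].
Row-reducing A symmetrically gives the diagonal entries -4, -5, -4/5, 0.
Counting signs: 3 negative, 1 zero.
Hence Q is negative semidefinite.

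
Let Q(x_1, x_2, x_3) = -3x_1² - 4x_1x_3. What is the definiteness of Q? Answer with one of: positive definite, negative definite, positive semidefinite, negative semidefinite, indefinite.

indefinite

The symmetric matrix is A = [[-3, 0, -2], [0, 0, 0], [-2, 0, 0]].
Congruent diagonalization of A (simultaneous row and column reduction) yields pivots -3, 0, 4/3.
Counting signs: 1 positive, 1 negative, 1 zero.
Hence Q is indefinite.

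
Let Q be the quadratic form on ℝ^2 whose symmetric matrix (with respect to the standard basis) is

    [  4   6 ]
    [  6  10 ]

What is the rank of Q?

2

Symmetric row and column elimination reduces A to a congruent diagonal form with pivots 4, 1.
So there are 2 positive pivots.
The rank is the number of nonzero pivots: 2.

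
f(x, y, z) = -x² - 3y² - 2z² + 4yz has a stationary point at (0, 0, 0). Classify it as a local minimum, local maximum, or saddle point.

The Hessian at the origin is H = [[-2, 0, 0], [0, -6, 4], [0, 4, -4]].
Symmetric row and column elimination reduces H to a congruent diagonal form with pivots -2, -6, -4/3.
So there are 3 negative pivots.
H is negative definite, so the origin is a strict local maximum.

local maximum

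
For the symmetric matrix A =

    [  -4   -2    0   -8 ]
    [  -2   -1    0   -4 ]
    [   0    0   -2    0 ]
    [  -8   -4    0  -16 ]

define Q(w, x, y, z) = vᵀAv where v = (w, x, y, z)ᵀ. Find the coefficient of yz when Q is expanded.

The coefficient of yz is A[3,4] + A[4,3] = 2·0 = 0.

0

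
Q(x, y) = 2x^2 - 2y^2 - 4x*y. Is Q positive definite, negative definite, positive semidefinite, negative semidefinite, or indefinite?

The symmetric matrix of Q is [[2, -2], [-2, -2]].
For the 2×2 matrix [[2, -2], [-2, -2]]: det = 2·-2 − (-2)² = -8, trace = 0.
det < 0 so the eigenvalues have opposite signs; the form is indefinite.

indefinite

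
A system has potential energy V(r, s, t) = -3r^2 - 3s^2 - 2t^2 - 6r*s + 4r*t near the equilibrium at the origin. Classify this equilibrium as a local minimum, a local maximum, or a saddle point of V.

saddle point

The Hessian at the origin is H = [[-6, -6, 4], [-6, -6, 0], [4, 0, -4]].
H is indefinite, so the origin is a saddle point.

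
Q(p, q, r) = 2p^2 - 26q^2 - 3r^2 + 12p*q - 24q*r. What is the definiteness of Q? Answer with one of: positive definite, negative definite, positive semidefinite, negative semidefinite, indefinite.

indefinite

Write A = [[2, 6, 0], [6, -26, -12], [0, -12, -3]].
Applying the same elementary operations to the rows and columns of A produces a congruent diagonal matrix with entries 2, -44, 3/11.
So there are 2 positive, 1 negative pivots.
Hence Q is indefinite.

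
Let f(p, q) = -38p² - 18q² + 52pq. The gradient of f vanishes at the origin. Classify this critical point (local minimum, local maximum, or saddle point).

local maximum

The Hessian at the origin is H = [[-76, 52], [52, -36]].
det H = -76·-36 − (52)² = 32 > 0 and H[1,1] = -76 < 0, so H is negative definite.
Therefore the origin is a local maximum.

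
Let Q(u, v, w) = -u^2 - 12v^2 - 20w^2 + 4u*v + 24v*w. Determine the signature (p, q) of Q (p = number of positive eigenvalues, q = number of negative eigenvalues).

(0, 3)

The associated matrix is A = [[-1, 2, 0], [2, -12, 12], [0, 12, -20]].
Row-reducing A symmetrically gives the diagonal entries -1, -8, -2.
Counting signs: 3 negative.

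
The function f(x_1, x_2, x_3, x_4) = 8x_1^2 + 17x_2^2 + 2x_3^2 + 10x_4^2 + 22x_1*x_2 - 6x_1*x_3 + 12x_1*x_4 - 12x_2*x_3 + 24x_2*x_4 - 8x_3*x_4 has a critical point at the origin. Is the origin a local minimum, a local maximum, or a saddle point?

saddle point

The Hessian at the origin is H = [[16, 22, -6, 12], [22, 34, -12, 24], [-6, -12, 4, -8], [12, 24, -8, 20]].
Applying the same elementary operations to the rows and columns of H produces a congruent diagonal matrix with entries 16, 15/4, -2, 4.
Counting signs: 3 positive, 1 negative.
H is indefinite, so the origin is a saddle point.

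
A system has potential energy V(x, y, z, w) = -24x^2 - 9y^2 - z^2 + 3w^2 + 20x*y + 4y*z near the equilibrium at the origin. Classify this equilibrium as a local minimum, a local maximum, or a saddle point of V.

The Hessian at the origin is H = [[-48, 20, 0, 0], [20, -18, 4, 0], [0, 4, -2, 0], [0, 0, 0, 6]].
Congruent diagonalization of H (simultaneous row and column reduction) yields pivots -48, -29/3, -10/29, 6.
Counting signs: 1 positive, 3 negative.
H is indefinite, so the origin is a saddle point.

saddle point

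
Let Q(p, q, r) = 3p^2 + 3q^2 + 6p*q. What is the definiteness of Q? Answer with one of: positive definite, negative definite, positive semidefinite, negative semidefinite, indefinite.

positive semidefinite

The symmetric matrix is A = [[3, 3, 0], [3, 3, 0], [0, 0, 0]].
Congruent diagonalization of A (simultaneous row and column reduction) yields pivots 3, 0, 0.
So there are 1 positive, 2 zero pivots.
Hence Q is positive semidefinite.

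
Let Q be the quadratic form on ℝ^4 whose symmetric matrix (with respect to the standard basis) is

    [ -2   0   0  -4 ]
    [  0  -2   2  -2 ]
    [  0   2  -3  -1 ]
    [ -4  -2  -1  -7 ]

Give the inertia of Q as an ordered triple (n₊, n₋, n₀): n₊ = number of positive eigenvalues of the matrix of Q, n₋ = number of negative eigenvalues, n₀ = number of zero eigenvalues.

(1, 3, 0)

Row-reducing A symmetrically gives the diagonal entries -2, -2, -1, 12.
That gives 1 positive, 3 negative pivots.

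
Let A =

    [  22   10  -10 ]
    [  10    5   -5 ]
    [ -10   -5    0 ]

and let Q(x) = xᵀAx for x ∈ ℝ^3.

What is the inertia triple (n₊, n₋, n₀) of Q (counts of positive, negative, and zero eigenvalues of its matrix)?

An LDLᵀ factorisation of A has diagonal entries 22, 5/11, -5.
So there are 2 positive, 1 negative pivots.

(2, 1, 0)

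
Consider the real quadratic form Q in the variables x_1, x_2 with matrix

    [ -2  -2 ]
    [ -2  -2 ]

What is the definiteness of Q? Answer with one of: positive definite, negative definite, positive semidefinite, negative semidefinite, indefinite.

negative semidefinite

For the 2×2 matrix [[-2, -2], [-2, -2]]: det = -2·-2 − (-2)² = 0, trace = -4.
det = 0 so one eigenvalue is zero; the form is semidefinite with the sign of the trace.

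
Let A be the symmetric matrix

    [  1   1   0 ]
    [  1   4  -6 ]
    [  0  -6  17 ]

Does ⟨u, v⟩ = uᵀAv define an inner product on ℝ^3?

Applying the same elementary operations to the rows and columns of A produces a congruent diagonal matrix with entries 1, 3, 5.
Counting signs: 3 positive.
Hence Q is positive definite.
⟨·,·⟩ is an inner product exactly when A is positive definite.

yes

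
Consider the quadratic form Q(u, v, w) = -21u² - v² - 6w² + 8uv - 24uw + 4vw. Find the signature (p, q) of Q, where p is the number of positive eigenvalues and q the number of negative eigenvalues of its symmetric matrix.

(1, 2)

Write A = [[-21, 4, -12], [4, -1, 2], [-12, 2, -6]].
An LDLᵀ factorisation of A has diagonal entries -21, -5/21, 6/5.
Counting signs: 1 positive, 2 negative.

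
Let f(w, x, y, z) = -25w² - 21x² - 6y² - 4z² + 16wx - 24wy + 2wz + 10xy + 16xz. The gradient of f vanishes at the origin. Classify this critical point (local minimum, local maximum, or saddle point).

The Hessian at the origin is H = [[-50, 16, -24, 2], [16, -42, 10, 16], [-24, 10, -12, 0], [2, 16, 0, -8]].
An LDLᵀ factorisation of H has diagonal entries -50, -922/25, -154/461, -30/77.
So there are 4 negative pivots.
H is negative definite, so the origin is a strict local maximum.

local maximum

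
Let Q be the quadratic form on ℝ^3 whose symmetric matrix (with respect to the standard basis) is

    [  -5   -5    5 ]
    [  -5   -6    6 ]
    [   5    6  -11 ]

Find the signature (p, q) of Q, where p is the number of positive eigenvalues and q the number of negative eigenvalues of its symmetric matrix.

(0, 3)

An LDLᵀ factorisation of A has diagonal entries -5, -1, -5.
So there are 3 negative pivots.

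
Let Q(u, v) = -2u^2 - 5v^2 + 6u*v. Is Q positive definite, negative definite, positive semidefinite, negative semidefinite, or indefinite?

negative definite

The symmetric matrix of Q is [[-2, 3], [3, -5]].
For the 2×2 matrix [[-2, 3], [3, -5]]: det = -2·-5 − (3)² = 1, trace = -7.
det > 0 so both eigenvalues share the sign of the trace; trace = -7 < 0 ⇒ both negative.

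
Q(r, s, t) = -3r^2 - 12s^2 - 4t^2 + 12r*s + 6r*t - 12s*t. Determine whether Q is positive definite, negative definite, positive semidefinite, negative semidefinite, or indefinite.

negative semidefinite

The associated matrix is A = [[-3, 6, 3], [6, -12, -6], [3, -6, -4]].
Applying the same elementary operations to the rows and columns of A produces a congruent diagonal matrix with entries -3, 0, -1.
Counting signs: 2 negative, 1 zero.
Hence Q is negative semidefinite.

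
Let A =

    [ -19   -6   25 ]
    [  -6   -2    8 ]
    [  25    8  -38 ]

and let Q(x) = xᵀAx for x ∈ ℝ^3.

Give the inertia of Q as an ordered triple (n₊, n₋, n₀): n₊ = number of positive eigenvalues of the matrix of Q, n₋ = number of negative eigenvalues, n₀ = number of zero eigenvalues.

Symmetric row and column elimination reduces A to a congruent diagonal form with pivots -19, -2/19, -5.
Counting signs: 3 negative.

(0, 3, 0)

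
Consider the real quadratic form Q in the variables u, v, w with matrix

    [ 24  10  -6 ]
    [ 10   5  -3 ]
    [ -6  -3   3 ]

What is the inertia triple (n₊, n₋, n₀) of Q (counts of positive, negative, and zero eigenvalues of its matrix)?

(3, 0, 0)

Symmetric row and column elimination reduces A to a congruent diagonal form with pivots 24, 5/6, 6/5.
So there are 3 positive pivots.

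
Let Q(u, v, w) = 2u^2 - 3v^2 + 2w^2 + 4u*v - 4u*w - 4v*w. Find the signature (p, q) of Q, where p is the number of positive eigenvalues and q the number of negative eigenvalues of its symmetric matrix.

The symmetric matrix is A = [[2, 2, -2], [2, -3, -2], [-2, -2, 2]].
Congruent diagonalization of A (simultaneous row and column reduction) yields pivots 2, -5, 0.
So there are 1 positive, 1 negative, 1 zero pivots.

(1, 1)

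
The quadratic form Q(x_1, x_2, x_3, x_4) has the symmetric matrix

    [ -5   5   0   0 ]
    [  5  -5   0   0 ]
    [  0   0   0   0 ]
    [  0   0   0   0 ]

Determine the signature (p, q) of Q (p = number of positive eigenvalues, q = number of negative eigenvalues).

Row-reducing A symmetrically gives the diagonal entries -5, 0, 0, 0.
That gives 1 negative, 3 zero pivots.

(0, 1)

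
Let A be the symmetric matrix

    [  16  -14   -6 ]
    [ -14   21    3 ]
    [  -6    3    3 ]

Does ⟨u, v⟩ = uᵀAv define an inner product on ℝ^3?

yes

Row-reducing A symmetrically gives the diagonal entries 16, 35/4, 6/35.
So there are 3 positive pivots.
Hence Q is positive definite.
⟨·,·⟩ is an inner product exactly when A is positive definite.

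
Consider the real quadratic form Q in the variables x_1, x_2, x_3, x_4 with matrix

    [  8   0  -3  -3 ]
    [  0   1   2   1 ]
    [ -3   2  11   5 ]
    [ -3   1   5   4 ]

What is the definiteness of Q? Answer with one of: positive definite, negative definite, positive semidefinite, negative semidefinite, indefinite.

Congruent diagonalization of A (simultaneous row and column reduction) yields pivots 8, 1, 47/8, 60/47.
So there are 4 positive pivots.
Hence Q is positive definite.

positive definite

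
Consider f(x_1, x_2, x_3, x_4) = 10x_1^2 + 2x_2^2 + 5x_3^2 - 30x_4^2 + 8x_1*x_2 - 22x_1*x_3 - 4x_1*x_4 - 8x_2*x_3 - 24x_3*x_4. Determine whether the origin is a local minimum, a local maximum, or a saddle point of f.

The Hessian at the origin is H = [[20, 8, -22, -4], [8, 4, -8, 0], [-22, -8, 10, -24], [-4, 0, -24, -60]].
Symmetric row and column elimination reduces H to a congruent diagonal form with pivots 20, 4/5, -15, -4.
So there are 2 positive, 2 negative pivots.
H is indefinite, so the origin is a saddle point.

saddle point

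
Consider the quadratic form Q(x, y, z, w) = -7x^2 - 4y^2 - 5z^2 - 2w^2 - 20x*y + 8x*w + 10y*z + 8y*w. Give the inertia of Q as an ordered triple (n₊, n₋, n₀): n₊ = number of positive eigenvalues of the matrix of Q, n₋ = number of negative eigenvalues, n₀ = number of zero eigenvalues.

Write A = [[-7, -10, 0, 4], [-10, -4, 5, 4], [0, 5, -5, 0], [4, 4, 0, -2]].
An LDLᵀ factorisation of A has diagonal entries -7, 72/7, -535/72, 10/107.
So there are 2 positive, 2 negative pivots.

(2, 2, 0)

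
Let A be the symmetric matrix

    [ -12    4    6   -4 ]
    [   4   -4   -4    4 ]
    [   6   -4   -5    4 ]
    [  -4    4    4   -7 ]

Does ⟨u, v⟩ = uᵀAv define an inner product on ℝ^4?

no

Leading principal minors: Δ_1 = -12, Δ_2 = 32, Δ_3 = -16, Δ_4 = 48.
The signs alternate starting with Δ_1 < 0, so by Sylvester's criterion Q is negative definite.
⟨·,·⟩ is an inner product exactly when A is positive definite.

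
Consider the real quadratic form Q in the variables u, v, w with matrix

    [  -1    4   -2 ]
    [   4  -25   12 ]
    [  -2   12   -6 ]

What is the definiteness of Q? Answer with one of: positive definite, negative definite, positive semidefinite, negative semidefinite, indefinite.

Leading principal minors: Δ_1 = -1, Δ_2 = 9, Δ_3 = -2.
The signs alternate starting with Δ_1 < 0, so by Sylvester's criterion Q is negative definite.

negative definite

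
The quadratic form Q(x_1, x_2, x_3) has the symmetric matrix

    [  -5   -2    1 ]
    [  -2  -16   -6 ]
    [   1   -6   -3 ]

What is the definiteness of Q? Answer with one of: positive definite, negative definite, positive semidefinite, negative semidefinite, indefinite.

negative definite

Leading principal minors: Δ_1 = -5, Δ_2 = 76, Δ_3 = -8.
The signs alternate starting with Δ_1 < 0, so by Sylvester's criterion Q is negative definite.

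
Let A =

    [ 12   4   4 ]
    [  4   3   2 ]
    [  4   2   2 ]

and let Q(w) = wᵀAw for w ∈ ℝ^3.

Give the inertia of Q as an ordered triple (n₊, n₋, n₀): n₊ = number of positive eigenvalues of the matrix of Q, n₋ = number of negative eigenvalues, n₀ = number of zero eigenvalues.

Row-reducing A symmetrically gives the diagonal entries 12, 5/3, 2/5.
Counting signs: 3 positive.

(3, 0, 0)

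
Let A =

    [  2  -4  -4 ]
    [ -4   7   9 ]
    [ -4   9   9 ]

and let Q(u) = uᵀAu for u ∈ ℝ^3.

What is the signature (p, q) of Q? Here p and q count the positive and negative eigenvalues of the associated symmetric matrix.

(2, 1)

An LDLᵀ factorisation of A has diagonal entries 2, -1, 2.
So there are 2 positive, 1 negative pivots.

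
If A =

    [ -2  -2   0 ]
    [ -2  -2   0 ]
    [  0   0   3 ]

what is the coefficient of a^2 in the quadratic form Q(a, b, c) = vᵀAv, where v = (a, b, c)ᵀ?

-2

The coefficient of a^2 is the diagonal entry A[1,1] = -2.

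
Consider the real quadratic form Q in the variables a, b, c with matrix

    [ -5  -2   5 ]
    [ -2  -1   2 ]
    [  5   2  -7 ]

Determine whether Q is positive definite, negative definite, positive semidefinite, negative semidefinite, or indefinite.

Applying the same elementary operations to the rows and columns of A produces a congruent diagonal matrix with entries -5, -1/5, -2.
That gives 3 negative pivots.
Hence Q is negative definite.

negative definite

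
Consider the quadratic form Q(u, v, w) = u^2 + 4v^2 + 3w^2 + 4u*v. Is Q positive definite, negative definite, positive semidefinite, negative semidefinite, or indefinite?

positive semidefinite

The symmetric matrix is A = [[1, 2, 0], [2, 4, 0], [0, 0, 3]].
Row-reducing A symmetrically gives the diagonal entries 1, 0, 3.
Counting signs: 2 positive, 1 zero.
Hence Q is positive semidefinite.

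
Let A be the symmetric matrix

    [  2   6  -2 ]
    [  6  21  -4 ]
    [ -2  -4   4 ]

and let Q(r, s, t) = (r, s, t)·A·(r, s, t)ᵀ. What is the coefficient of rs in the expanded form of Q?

The coefficient of rs is A[1,2] + A[2,1] = 2·6 = 12.

12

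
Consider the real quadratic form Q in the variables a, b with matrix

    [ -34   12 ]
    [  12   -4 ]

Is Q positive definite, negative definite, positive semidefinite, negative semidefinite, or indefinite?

Congruent diagonalization of A (simultaneous row and column reduction) yields pivots -34, 4/17.
That gives 1 positive, 1 negative pivots.
Hence Q is indefinite.

indefinite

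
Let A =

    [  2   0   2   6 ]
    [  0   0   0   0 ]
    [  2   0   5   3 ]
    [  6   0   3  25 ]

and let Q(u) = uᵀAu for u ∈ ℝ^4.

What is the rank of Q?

3

Applying the same elementary operations to the rows and columns of A produces a congruent diagonal matrix with entries 2, 0, 3, 4.
That gives 3 positive, 1 zero pivots.
The rank is the number of nonzero pivots: 3.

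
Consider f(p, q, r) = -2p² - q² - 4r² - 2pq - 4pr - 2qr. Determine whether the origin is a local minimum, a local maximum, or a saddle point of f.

local maximum

The Hessian at the origin is H = [[-4, -2, -4], [-2, -2, -2], [-4, -2, -8]].
Congruent diagonalization of H (simultaneous row and column reduction) yields pivots -4, -1, -4.
Counting signs: 3 negative.
H is negative definite, so the origin is a strict local maximum.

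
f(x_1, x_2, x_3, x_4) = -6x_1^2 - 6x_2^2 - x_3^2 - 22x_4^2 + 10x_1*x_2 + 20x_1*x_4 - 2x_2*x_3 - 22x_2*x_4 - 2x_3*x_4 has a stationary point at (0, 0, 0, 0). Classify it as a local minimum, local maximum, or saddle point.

local maximum

The Hessian at the origin is H = [[-12, 10, 0, 20], [10, -12, -2, -22], [0, -2, -2, -2], [20, -22, -2, -44]].
Congruent diagonalization of H (simultaneous row and column reduction) yields pivots -12, -11/3, -10/11, -2.
Counting signs: 4 negative.
H is negative definite, so the origin is a strict local maximum.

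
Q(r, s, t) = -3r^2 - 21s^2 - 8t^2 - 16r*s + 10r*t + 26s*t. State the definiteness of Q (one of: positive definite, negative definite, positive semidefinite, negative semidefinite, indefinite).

indefinite

The associated matrix is A = [[-3, -8, 5], [-8, -21, 13], [5, 13, -8]].
Row-reducing A symmetrically gives the diagonal entries -3, 1/3, 0.
That gives 1 positive, 1 negative, 1 zero pivots.
Hence Q is indefinite.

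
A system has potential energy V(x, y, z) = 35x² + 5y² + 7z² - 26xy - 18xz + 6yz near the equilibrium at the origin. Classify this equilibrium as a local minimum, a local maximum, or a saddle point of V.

The Hessian at the origin is H = [[70, -26, -18], [-26, 10, 6], [-18, 6, 14]].
An LDLᵀ factorisation of H has diagonal entries 70, 12/35, 8.
That gives 3 positive pivots.
H is positive definite, so the origin is a strict local minimum.

local minimum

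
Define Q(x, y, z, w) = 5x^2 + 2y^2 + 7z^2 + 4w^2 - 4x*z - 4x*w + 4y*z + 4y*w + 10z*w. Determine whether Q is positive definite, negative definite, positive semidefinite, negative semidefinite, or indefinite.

positive definite

The symmetric matrix of Q is A = [[5, 0, -2, -2], [0, 2, 2, 2], [-2, 2, 7, 5], [-2, 2, 5, 4]].
Leading principal minors: Δ_1 = 5, Δ_2 = 10, Δ_3 = 42, Δ_4 = 2.
All leading principal minors are positive, so by Sylvester's criterion Q is positive definite.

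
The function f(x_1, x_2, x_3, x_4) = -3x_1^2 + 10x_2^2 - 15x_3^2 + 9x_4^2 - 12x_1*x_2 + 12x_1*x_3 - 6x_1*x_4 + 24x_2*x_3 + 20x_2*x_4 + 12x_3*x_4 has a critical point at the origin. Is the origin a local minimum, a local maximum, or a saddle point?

saddle point

The Hessian at the origin is H = [[-6, -12, 12, -6], [-12, 20, 24, 20], [12, 24, -30, 12], [-6, 20, 12, 18]].
Symmetric row and column elimination reduces H to a congruent diagonal form with pivots -6, 44, -6, 8/11.
Counting signs: 2 positive, 2 negative.
H is indefinite, so the origin is a saddle point.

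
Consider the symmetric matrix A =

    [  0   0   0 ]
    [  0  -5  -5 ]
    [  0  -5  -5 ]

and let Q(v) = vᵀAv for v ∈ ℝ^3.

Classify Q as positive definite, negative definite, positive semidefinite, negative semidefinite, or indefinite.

negative semidefinite

Congruent diagonalization of A (simultaneous row and column reduction) yields pivots 0, -5, 0.
So there are 1 negative, 2 zero pivots.
Hence Q is negative semidefinite.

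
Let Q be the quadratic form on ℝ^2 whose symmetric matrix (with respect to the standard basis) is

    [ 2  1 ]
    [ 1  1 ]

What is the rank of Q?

Row-reducing A symmetrically gives the diagonal entries 2, 1/2.
Counting signs: 2 positive.
The rank is the number of nonzero pivots: 2.

2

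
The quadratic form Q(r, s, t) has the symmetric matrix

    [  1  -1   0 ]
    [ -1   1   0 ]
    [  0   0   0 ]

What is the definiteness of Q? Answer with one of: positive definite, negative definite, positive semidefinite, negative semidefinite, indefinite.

positive semidefinite

Applying the same elementary operations to the rows and columns of A produces a congruent diagonal matrix with entries 1, 0, 0.
So there are 1 positive, 2 zero pivots.
Hence Q is positive semidefinite.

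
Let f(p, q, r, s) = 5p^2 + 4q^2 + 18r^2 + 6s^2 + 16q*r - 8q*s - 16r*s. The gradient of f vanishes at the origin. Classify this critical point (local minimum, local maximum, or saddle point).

The Hessian at the origin is H = [[10, 0, 0, 0], [0, 8, 16, -8], [0, 16, 36, -16], [0, -8, -16, 12]].
Congruent diagonalization of H (simultaneous row and column reduction) yields pivots 10, 8, 4, 4.
Counting signs: 4 positive.
H is positive definite, so the origin is a strict local minimum.

local minimum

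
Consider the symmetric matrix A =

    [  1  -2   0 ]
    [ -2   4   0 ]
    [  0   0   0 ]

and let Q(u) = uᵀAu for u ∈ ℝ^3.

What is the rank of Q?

1

Symmetric row and column elimination reduces A to a congruent diagonal form with pivots 1, 0, 0.
Counting signs: 1 positive, 2 zero.
The rank is the number of nonzero pivots: 1.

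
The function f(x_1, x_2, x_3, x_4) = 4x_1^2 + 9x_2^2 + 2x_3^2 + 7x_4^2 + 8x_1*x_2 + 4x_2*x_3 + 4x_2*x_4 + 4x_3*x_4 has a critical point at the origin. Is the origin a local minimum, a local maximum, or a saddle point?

local minimum

The Hessian at the origin is H = [[8, 8, 0, 0], [8, 18, 4, 4], [0, 4, 4, 4], [0, 4, 4, 14]].
An LDLᵀ factorisation of H has diagonal entries 8, 10, 12/5, 10.
Counting signs: 4 positive.
H is positive definite, so the origin is a strict local minimum.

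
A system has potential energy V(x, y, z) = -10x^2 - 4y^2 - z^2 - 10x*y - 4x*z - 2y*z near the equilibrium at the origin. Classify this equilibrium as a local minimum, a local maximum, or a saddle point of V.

local maximum

The Hessian at the origin is H = [[-20, -10, -4], [-10, -8, -2], [-4, -2, -2]].
Row-reducing H symmetrically gives the diagonal entries -20, -3, -6/5.
So there are 3 negative pivots.
H is negative definite, so the origin is a strict local maximum.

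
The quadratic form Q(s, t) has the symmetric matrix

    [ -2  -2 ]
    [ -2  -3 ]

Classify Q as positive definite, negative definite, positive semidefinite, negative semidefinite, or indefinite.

For the 2×2 matrix [[-2, -2], [-2, -3]]: det = -2·-3 − (-2)² = 2, trace = -5.
det > 0 so both eigenvalues share the sign of the trace; trace = -5 < 0 ⇒ both negative.

negative definite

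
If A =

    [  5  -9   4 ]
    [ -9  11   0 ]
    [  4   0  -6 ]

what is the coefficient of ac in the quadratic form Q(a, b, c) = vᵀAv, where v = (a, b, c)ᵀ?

8

The coefficient of ac is A[1,3] + A[3,1] = 2·4 = 8.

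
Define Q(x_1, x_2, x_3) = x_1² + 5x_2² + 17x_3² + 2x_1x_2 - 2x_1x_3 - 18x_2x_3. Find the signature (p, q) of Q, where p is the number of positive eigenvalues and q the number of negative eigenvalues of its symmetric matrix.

The symmetric matrix is A = [[1, 1, -1], [1, 5, -9], [-1, -9, 17]].
Row-reducing A symmetrically gives the diagonal entries 1, 4, 0.
So there are 2 positive, 1 zero pivots.

(2, 0)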